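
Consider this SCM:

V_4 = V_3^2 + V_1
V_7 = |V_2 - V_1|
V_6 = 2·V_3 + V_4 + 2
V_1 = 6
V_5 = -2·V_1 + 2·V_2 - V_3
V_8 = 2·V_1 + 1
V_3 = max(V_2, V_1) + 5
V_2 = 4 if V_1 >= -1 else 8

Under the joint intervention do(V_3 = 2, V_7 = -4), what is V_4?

10

The joint intervention fixes V_3 = 2, V_7 = -4, removing each variable's own equation.
V_4 = V_3^2 + V_1  [with V_3=2, V_1=6]  = 10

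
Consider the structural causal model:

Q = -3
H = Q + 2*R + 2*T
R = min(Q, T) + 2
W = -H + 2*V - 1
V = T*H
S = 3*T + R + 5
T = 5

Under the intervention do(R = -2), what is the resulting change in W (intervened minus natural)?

The intervention breaks the incoming arrows to R: R = min(Q, T) + 2 no longer applies, and R = -2.
H = Q + 2*R + 2*T  [with Q=-3, R=-2, T=5]  = 3
V = T*H  [with T=5, H=3]  = 15
W = -H + 2*V - 1  [with H=3, V=15]  = 26
Without intervention: R = min(Q, T) + 2  [with Q=-3, T=5]  = -1; H = Q + 2*R + 2*T  [with Q=-3, R=-1, T=5]  = 5; V = T*H  [with T=5, H=5]  = 25; W = -H + 2*V - 1  [with H=5, V=25]  = 44.
Change = 26 − 44 = -18.

-18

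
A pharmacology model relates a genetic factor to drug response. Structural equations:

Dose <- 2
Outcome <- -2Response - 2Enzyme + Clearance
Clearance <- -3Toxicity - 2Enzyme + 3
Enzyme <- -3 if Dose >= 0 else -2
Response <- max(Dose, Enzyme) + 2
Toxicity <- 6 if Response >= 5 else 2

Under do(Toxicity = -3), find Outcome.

Under do(Toxicity=-3), the mechanism Toxicity <- 6 if Response >= 5 else 2 is discarded; Toxicity is fixed at -3.
Enzyme = -3 if Dose >= 0 else -2  [with Dose=2]  = -3
Response = max(Dose, Enzyme) + 2  [with Dose=2, Enzyme=-3]  = 4
Clearance = -3Toxicity - 2Enzyme + 3  [with Toxicity=-3, Enzyme=-3]  = 18
Outcome = -2Response - 2Enzyme + Clearance  [with Response=4, Enzyme=-3, Clearance=18]  = 16

16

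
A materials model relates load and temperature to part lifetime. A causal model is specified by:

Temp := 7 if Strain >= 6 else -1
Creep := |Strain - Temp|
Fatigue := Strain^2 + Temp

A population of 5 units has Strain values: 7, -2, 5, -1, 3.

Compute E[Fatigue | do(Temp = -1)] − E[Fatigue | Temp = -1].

7.85

The intervention sets Temp=-1 in all 5 units regardless of Strain. Recomputing Fatigue per unit gives 48, 3, 24, 0, 8; average 16.6.
E[Fatigue|Temp=-1] averages over only the 4 units with Temp=-1 (Strain = -2, 5, -1, 3): Fatigue = 3, 24, 0, 8, mean 8.75.
Difference = 16.6 − 8.75 = 7.85.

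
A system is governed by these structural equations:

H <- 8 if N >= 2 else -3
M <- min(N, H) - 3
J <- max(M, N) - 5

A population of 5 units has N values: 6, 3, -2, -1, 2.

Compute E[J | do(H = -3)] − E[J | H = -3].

3.1

The intervention sets H=-3 in all 5 units regardless of N. Recomputing J per unit gives 1, -2, -7, -6, -3; average -3.4.
Conditioning on H=-3 selects the 2 unit(s) with N ∈ {-2, -1}. Their J values: -7, -6. Mean = -6.5.
Difference = -3.4 − (-6.5) = 3.1.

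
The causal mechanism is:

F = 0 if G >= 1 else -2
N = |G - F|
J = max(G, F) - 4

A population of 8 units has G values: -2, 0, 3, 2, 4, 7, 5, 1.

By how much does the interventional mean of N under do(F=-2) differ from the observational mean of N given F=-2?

Under do(F=-2), F's equation is replaced by F=-2 for every unit. Per-unit N: 0, 2, 5, 4, 6, 9, 7, 3. Mean = 4.5.
Observing F=-2 restricts to units where F's equation naturally yields -2: G ∈ {-2, 0}. In that subpopulation N = 0, 2, mean 1.
Difference = 4.5 − 1 = 3.5.

3.5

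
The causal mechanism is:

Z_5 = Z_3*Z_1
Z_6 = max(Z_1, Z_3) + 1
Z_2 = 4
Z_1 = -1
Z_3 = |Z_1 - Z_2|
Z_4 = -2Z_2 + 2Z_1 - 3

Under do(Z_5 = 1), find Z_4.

-13

The intervention breaks the incoming arrows to Z_5: Z_5 = Z_3*Z_1 no longer applies, and Z_5 = 1.
Since Z_4 is not a descendant of the intervened variable, it is unaffected.
Z_4 = -2Z_2 + 2Z_1 - 3  [with Z_2=4, Z_1=-1]  = -13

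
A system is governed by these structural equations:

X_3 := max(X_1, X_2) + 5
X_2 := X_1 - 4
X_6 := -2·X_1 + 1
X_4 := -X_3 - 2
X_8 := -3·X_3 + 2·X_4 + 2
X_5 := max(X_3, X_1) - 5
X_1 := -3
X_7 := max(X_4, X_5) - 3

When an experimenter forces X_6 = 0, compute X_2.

do(X_6=0) replaces the equation X_6 := -2·X_1 + 1 with the constant X_6 = 0.
X_2 is not downstream of the intervention, so its value is determined by the original equations.
X_2 = X_1 - 4  [with X_1=-3]  = -7

-7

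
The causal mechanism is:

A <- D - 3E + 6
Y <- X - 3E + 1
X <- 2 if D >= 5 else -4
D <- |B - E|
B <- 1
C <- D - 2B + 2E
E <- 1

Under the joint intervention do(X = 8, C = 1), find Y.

6

Setting X = 8, C = 1 by intervention discards those variables' equations.
Y = X - 3E + 1  [with X=8, E=1]  = 6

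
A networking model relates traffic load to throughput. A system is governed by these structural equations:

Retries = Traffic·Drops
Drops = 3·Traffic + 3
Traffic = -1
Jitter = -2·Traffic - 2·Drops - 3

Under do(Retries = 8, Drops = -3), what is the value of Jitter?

The joint intervention fixes Retries = 8, Drops = -3, removing each variable's own equation.
Jitter = -2·Traffic - 2·Drops - 3  [with Traffic=-1, Drops=-3]  = 5

5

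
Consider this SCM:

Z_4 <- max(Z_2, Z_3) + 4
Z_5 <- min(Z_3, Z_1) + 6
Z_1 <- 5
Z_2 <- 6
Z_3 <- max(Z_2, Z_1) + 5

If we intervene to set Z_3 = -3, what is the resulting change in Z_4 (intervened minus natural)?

-5

The intervention breaks the incoming arrows to Z_3: Z_3 <- max(Z_2, Z_1) + 5 no longer applies, and Z_3 = -3.
Z_4 = max(Z_2, Z_3) + 4  [with Z_2=6, Z_3=-3]  = 10
Without intervention: Z_3 = max(Z_2, Z_1) + 5  [with Z_2=6, Z_1=5]  = 11; Z_4 = max(Z_2, Z_3) + 4  [with Z_2=6, Z_3=11]  = 15.
Change = 10 − 15 = -5.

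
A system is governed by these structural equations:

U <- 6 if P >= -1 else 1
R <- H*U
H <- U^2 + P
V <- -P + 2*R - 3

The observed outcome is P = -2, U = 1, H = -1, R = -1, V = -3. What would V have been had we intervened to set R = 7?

13

Intervening sets R = 7 and removes its equation (R <- H*U).
V = -P + 2*R - 3  [with P=-2, R=7]  = 13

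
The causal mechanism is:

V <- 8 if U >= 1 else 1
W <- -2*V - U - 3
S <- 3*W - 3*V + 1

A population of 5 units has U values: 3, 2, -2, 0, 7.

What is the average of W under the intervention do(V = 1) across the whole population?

Under do(V=1), V's equation is replaced by V=1 for every unit. Per-unit W: -8, -7, -3, -5, -12. Mean = -7.

-7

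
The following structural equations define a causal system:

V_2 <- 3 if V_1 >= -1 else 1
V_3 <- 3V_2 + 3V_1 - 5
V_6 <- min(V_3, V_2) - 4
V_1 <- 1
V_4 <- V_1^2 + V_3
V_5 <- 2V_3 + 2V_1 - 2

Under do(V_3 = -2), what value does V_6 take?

The intervention breaks the incoming arrows to V_3: V_3 <- 3V_2 + 3V_1 - 5 no longer applies, and V_3 = -2.
V_2 = 3 if V_1 >= -1 else 1  [with V_1=1]  = 3
V_6 = min(V_3, V_2) - 4  [with V_3=-2, V_2=3]  = -6

-6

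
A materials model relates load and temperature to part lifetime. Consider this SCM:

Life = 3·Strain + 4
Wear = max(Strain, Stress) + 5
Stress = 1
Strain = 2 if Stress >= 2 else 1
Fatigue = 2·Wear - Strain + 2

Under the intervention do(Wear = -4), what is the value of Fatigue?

The intervention breaks the incoming arrows to Wear: Wear = max(Strain, Stress) + 5 no longer applies, and Wear = -4.
Strain = 2 if Stress >= 2 else 1  [with Stress=1]  = 1
Fatigue = 2·Wear - Strain + 2  [with Wear=-4, Strain=1]  = -7

-7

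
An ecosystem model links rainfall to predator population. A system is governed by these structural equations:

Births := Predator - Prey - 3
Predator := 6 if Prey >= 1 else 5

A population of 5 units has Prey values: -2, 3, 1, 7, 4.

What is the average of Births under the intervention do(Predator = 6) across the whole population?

Every unit gets Predator=6 under the intervention. Births values become 5, 0, 2, -4, -1; E[Births|do(Predator=6)] = 0.4.

0.4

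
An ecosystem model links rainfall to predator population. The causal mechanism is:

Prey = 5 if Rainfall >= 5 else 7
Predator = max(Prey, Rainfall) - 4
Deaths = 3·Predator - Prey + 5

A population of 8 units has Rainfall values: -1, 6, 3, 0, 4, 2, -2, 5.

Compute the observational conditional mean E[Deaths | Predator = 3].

Observing Predator=3 restricts to units where Predator's equation naturally yields 3: Rainfall ∈ {-1, 3, 0, 4, 2, -2}. In that subpopulation Deaths = 7, 7, 7, 7, 7, 7, mean 7.

7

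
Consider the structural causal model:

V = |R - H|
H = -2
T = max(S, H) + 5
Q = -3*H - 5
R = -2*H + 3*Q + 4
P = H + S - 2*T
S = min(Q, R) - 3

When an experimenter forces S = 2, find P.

Under do(S=2), the mechanism S = min(Q, R) - 3 is discarded; S is fixed at 2.
T = max(S, H) + 5  [with S=2, H=-2]  = 7
P = H + S - 2*T  [with H=-2, S=2, T=7]  = -14

-14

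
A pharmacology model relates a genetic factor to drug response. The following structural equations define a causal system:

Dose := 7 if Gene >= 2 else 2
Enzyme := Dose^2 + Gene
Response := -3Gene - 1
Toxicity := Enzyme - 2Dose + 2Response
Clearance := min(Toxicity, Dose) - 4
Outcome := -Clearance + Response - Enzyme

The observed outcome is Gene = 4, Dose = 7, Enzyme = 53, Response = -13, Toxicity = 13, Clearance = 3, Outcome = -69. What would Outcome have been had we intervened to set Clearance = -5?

-61

Intervening sets Clearance = -5 and removes its equation (Clearance := min(Toxicity, Dose) - 4).
Dose = 7 if Gene >= 2 else 2  [with Gene=4]  = 7
Enzyme = Dose^2 + Gene  [with Dose=7, Gene=4]  = 53
Response = -3Gene - 1  [with Gene=4]  = -13
Outcome = -Clearance + Response - Enzyme  [with Clearance=-5, Response=-13, Enzyme=53]  = -61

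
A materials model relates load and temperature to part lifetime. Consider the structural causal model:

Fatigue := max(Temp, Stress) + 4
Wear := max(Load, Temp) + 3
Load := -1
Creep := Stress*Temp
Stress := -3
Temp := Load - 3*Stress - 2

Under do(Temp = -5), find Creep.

The intervention breaks the incoming arrows to Temp: Temp := Load - 3*Stress - 2 no longer applies, and Temp = -5.
Creep = Stress*Temp  [with Stress=-3, Temp=-5]  = 15

15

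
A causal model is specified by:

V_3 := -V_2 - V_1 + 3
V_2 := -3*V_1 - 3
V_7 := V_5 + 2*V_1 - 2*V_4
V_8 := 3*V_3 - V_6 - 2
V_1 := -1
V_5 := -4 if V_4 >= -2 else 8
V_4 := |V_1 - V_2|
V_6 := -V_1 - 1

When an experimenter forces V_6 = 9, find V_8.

Intervening sets V_6 = 9 and removes its equation (V_6 := -V_1 - 1).
V_2 = -3*V_1 - 3  [with V_1=-1]  = 0
V_3 = -V_2 - V_1 + 3  [with V_2=0, V_1=-1]  = 4
V_8 = 3*V_3 - V_6 - 2  [with V_3=4, V_6=9]  = 1

1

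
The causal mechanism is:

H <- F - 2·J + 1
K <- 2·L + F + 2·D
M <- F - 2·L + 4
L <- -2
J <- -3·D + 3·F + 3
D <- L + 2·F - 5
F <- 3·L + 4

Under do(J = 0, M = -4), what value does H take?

-1

Under do(J = 0, M = -4), each intervened variable's structural equation is replaced by its fixed value.
F = 3·L + 4  [with L=-2]  = -2
H = F - 2·J + 1  [with F=-2, J=0]  = -1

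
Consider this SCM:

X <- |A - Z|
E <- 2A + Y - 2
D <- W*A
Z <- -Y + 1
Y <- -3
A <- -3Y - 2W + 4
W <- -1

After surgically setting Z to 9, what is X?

6

Intervening sets Z = 9 and removes its equation (Z <- -Y + 1).
A = -3Y - 2W + 4  [with Y=-3, W=-1]  = 15
X = |A - Z|  [with A=15, Z=9]  = 6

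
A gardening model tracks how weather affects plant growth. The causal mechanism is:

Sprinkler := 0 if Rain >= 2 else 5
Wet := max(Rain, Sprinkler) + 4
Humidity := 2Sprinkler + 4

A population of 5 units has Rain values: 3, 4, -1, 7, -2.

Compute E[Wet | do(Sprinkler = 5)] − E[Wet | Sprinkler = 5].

0.4

Every unit gets Sprinkler=5 under the intervention. Wet values become 9, 9, 9, 11, 9; E[Wet|do(Sprinkler=5)] = 9.4.
Conditioning on Sprinkler=5 selects the 2 unit(s) with Rain ∈ {-1, -2}. Their Wet values: 9, 9. Mean = 9.
Difference = 9.4 − 9 = 0.4.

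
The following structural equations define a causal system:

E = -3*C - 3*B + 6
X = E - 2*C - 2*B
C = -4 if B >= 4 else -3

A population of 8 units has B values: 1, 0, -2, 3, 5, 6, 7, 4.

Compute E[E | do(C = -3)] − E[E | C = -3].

-7.5

Under do(C=-3), C's equation is replaced by C=-3 for every unit. Per-unit E: 12, 15, 21, 6, 0, -3, -6, 3. Mean = 6.
E[E|C=-3] averages over only the 4 units with C=-3 (B = 1, 0, -2, 3): E = 12, 15, 21, 6, mean 13.5.
Difference = 6 − 13.5 = -7.5.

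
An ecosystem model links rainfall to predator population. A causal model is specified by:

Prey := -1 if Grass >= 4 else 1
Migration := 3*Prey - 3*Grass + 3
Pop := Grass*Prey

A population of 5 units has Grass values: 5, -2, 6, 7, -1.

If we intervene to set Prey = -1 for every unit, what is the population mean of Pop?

The intervention sets Prey=-1 in all 5 units regardless of Grass. Recomputing Pop per unit gives -5, 2, -6, -7, 1; average -3.

-3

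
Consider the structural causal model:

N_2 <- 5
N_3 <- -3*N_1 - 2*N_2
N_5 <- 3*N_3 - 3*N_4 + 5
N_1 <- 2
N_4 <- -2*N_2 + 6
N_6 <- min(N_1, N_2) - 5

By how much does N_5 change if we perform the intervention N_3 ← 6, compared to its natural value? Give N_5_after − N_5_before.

66

do(N_3=6) replaces the equation N_3 <- -3*N_1 - 2*N_2 with the constant N_3 = 6.
N_4 = -2*N_2 + 6  [with N_2=5]  = -4
N_5 = 3*N_3 - 3*N_4 + 5  [with N_3=6, N_4=-4]  = 35
Without intervention: N_3 = -3*N_1 - 2*N_2  [with N_1=2, N_2=5]  = -16; N_4 = -2*N_2 + 6  [with N_2=5]  = -4; N_5 = 3*N_3 - 3*N_4 + 5  [with N_3=-16, N_4=-4]  = -31.
Change = 35 − (-31) = 66.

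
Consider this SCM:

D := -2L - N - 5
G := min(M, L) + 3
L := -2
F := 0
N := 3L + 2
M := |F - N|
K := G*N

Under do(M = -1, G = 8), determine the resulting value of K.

-32

The joint intervention fixes M = -1, G = 8, removing each variable's own equation.
N = 3L + 2  [with L=-2]  = -4
K = G*N  [with G=8, N=-4]  = -32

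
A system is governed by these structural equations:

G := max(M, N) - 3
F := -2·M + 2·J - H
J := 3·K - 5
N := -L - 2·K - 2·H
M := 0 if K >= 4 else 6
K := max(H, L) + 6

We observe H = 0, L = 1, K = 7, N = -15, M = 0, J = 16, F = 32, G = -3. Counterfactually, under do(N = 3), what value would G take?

0

do(N=3) replaces the equation N := -L - 2·K - 2·H with the constant N = 3.
K = max(H, L) + 6  [with H=0, L=1]  = 7
M = 0 if K >= 4 else 6  [with K=7]  = 0
G = max(M, N) - 3  [with M=0, N=3]  = 0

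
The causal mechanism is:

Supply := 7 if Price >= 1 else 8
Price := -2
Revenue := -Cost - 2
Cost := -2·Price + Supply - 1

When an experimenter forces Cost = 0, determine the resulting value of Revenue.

The intervention breaks the incoming arrows to Cost: Cost := -2·Price + Supply - 1 no longer applies, and Cost = 0.
Revenue = -Cost - 2  [with Cost=0]  = -2

-2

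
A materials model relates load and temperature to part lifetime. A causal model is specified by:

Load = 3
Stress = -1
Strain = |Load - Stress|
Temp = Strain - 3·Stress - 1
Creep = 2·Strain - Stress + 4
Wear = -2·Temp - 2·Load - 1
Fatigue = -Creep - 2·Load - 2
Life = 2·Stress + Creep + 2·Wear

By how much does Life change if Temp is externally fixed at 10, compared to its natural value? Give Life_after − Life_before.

-16

do(Temp=10) replaces the equation Temp = Strain - 3·Stress - 1 with the constant Temp = 10.
Strain = |Load - Stress|  [with Load=3, Stress=-1]  = 4
Creep = 2·Strain - Stress + 4  [with Strain=4, Stress=-1]  = 13
Wear = -2·Temp - 2·Load - 1  [with Temp=10, Load=3]  = -27
Life = 2·Stress + Creep + 2·Wear  [with Stress=-1, Creep=13, Wear=-27]  = -43
Without intervention: Strain = |Load - Stress|  [with Load=3, Stress=-1]  = 4; Temp = Strain - 3·Stress - 1  [with Strain=4, Stress=-1]  = 6; Creep = 2·Strain - Stress + 4  [with Strain=4, Stress=-1]  = 13; Wear = -2·Temp - 2·Load - 1  [with Temp=6, Load=3]  = -19; Life = 2·Stress + Creep + 2·Wear  [with Stress=-1, Creep=13, Wear=-19]  = -27.
Change = -43 − (-27) = -16.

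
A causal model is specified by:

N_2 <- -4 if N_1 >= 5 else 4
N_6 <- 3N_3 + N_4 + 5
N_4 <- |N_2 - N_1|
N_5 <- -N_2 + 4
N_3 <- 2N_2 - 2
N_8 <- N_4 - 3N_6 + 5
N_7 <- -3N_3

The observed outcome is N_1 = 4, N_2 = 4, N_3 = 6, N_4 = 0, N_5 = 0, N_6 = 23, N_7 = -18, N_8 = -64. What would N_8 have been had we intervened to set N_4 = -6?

do(N_4=-6) replaces the equation N_4 <- |N_2 - N_1| with the constant N_4 = -6.
N_2 = -4 if N_1 >= 5 else 4  [with N_1=4]  = 4
N_3 = 2N_2 - 2  [with N_2=4]  = 6
N_6 = 3N_3 + N_4 + 5  [with N_3=6, N_4=-6]  = 17
N_8 = N_4 - 3N_6 + 5  [with N_4=-6, N_6=17]  = -52

-52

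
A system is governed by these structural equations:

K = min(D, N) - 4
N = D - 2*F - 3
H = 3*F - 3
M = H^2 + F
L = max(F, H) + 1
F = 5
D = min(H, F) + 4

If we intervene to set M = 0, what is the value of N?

-4

The intervention breaks the incoming arrows to M: M = H^2 + F no longer applies, and M = 0.
No directed path runs from M to N, so N keeps its natural value.
H = 3*F - 3  [with F=5]  = 12
D = min(H, F) + 4  [with H=12, F=5]  = 9
N = D - 2*F - 3  [with D=9, F=5]  = -4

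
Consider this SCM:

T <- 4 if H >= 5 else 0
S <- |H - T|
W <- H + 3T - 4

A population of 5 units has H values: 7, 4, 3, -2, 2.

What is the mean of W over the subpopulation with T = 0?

E[W|T=0] averages over only the 4 units with T=0 (H = 4, 3, -2, 2): W = 0, -1, -6, -2, mean -2.25.

-2.25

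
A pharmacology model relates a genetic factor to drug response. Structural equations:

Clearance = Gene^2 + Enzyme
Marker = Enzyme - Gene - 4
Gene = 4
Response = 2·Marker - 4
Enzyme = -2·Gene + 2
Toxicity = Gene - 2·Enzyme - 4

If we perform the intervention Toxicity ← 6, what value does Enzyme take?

Under do(Toxicity=6), the mechanism Toxicity = Gene - 2·Enzyme - 4 is discarded; Toxicity is fixed at 6.
No directed path runs from Toxicity to Enzyme, so Enzyme keeps its natural value.
Enzyme = -2·Gene + 2  [with Gene=4]  = -6

-6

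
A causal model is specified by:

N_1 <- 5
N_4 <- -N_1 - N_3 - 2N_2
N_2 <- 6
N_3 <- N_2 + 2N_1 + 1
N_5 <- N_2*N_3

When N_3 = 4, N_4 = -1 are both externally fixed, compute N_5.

Setting N_3 = 4, N_4 = -1 by intervention discards those variables' equations.
N_5 = N_2*N_3  [with N_2=6, N_3=4]  = 24

24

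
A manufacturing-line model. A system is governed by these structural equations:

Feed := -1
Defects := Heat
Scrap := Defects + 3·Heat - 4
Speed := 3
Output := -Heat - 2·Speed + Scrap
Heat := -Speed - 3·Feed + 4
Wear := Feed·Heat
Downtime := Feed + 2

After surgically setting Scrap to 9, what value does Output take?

Intervening sets Scrap = 9 and removes its equation (Scrap := Defects + 3·Heat - 4).
Heat = -Speed - 3·Feed + 4  [with Speed=3, Feed=-1]  = 4
Output = -Heat - 2·Speed + Scrap  [with Heat=4, Speed=3, Scrap=9]  = -1

-1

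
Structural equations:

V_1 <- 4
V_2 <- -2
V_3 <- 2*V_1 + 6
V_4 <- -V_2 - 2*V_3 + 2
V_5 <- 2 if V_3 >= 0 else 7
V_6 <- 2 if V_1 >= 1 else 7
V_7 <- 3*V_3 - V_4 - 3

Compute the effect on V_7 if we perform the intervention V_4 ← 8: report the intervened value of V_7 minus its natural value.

The intervention breaks the incoming arrows to V_4: V_4 <- -V_2 - 2*V_3 + 2 no longer applies, and V_4 = 8.
V_3 = 2*V_1 + 6  [with V_1=4]  = 14
V_7 = 3*V_3 - V_4 - 3  [with V_3=14, V_4=8]  = 31
Without intervention: V_3 = 2*V_1 + 6  [with V_1=4]  = 14; V_4 = -V_2 - 2*V_3 + 2  [with V_2=-2, V_3=14]  = -24; V_7 = 3*V_3 - V_4 - 3  [with V_3=14, V_4=-24]  = 63.
Change = 31 − 63 = -32.

-32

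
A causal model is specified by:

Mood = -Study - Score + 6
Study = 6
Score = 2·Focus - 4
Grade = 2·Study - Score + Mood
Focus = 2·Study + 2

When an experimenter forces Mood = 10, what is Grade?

Intervening sets Mood = 10 and removes its equation (Mood = -Study - Score + 6).
Focus = 2·Study + 2  [with Study=6]  = 14
Score = 2·Focus - 4  [with Focus=14]  = 24
Grade = 2·Study - Score + Mood  [with Study=6, Score=24, Mood=10]  = -2

-2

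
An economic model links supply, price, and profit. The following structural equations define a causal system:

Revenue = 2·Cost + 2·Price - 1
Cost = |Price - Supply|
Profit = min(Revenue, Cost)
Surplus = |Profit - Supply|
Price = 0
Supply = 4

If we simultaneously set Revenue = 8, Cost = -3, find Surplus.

The joint intervention fixes Revenue = 8, Cost = -3, removing each variable's own equation.
Profit = min(Revenue, Cost)  [with Revenue=8, Cost=-3]  = -3
Surplus = |Profit - Supply|  [with Profit=-3, Supply=4]  = 7

7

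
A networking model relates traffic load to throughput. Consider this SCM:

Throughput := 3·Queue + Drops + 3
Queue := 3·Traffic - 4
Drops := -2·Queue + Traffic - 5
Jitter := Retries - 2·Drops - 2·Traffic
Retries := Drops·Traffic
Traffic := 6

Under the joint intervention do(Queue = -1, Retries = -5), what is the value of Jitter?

-23

Setting Queue = -1, Retries = -5 by intervention discards those variables' equations.
Drops = -2·Queue + Traffic - 5  [with Queue=-1, Traffic=6]  = 3
Jitter = Retries - 2·Drops - 2·Traffic  [with Retries=-5, Drops=3, Traffic=6]  = -23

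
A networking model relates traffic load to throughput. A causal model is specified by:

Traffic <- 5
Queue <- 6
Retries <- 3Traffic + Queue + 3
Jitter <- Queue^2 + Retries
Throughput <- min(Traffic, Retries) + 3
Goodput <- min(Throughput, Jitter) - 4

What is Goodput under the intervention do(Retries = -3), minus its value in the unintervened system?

The intervention breaks the incoming arrows to Retries: Retries <- 3Traffic + Queue + 3 no longer applies, and Retries = -3.
Jitter = Queue^2 + Retries  [with Queue=6, Retries=-3]  = 33
Throughput = min(Traffic, Retries) + 3  [with Traffic=5, Retries=-3]  = 0
Goodput = min(Throughput, Jitter) - 4  [with Throughput=0, Jitter=33]  = -4
Without intervention: Retries = 3Traffic + Queue + 3  [with Traffic=5, Queue=6]  = 24; Jitter = Queue^2 + Retries  [with Queue=6, Retries=24]  = 60; Throughput = min(Traffic, Retries) + 3  [with Traffic=5, Retries=24]  = 8; Goodput = min(Throughput, Jitter) - 4  [with Throughput=8, Jitter=60]  = 4.
Change = -4 − 4 = -8.

-8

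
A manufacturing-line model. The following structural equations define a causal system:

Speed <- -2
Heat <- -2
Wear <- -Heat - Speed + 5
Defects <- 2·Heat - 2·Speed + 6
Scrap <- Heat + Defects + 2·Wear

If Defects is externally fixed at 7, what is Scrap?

23

Intervening sets Defects = 7 and removes its equation (Defects <- 2·Heat - 2·Speed + 6).
Wear = -Heat - Speed + 5  [with Heat=-2, Speed=-2]  = 9
Scrap = Heat + Defects + 2·Wear  [with Heat=-2, Defects=7, Wear=9]  = 23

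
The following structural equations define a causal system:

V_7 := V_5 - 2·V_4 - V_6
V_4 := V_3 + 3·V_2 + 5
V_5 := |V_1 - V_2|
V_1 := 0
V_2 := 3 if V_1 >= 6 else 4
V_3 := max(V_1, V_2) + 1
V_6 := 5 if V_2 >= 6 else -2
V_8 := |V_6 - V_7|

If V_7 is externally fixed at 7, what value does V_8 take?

do(V_7=7) replaces the equation V_7 := V_5 - 2·V_4 - V_6 with the constant V_7 = 7.
V_2 = 3 if V_1 >= 6 else 4  [with V_1=0]  = 4
V_6 = 5 if V_2 >= 6 else -2  [with V_2=4]  = -2
V_8 = |V_6 - V_7|  [with V_6=-2, V_7=7]  = 9

9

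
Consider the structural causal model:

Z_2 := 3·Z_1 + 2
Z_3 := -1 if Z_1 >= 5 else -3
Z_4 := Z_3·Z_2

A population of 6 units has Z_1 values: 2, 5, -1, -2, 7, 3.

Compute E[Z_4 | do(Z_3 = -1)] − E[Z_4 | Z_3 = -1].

do(Z_3=-1) breaks Z_3's dependence on Z_1. With Z_3=-1 fixed, Z_4 across the units is -8, -17, 1, 4, -23, -11, mean -9.
E[Z_4|Z_3=-1] averages over only the 2 units with Z_3=-1 (Z_1 = 5, 7): Z_4 = -17, -23, mean -20.
Difference = -9 − (-20) = 11.

11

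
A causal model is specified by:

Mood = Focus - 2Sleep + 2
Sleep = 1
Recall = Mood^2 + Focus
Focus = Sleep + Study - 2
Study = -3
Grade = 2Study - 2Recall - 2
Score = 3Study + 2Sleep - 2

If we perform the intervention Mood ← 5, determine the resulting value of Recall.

21

The intervention breaks the incoming arrows to Mood: Mood = Focus - 2Sleep + 2 no longer applies, and Mood = 5.
Focus = Sleep + Study - 2  [with Sleep=1, Study=-3]  = -4
Recall = Mood^2 + Focus  [with Mood=5, Focus=-4]  = 21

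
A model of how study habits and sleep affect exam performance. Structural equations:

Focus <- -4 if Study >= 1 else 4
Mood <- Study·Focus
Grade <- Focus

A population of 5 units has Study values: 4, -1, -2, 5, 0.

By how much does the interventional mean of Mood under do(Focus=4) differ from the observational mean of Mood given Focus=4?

8.8

Every unit gets Focus=4 under the intervention. Mood values become 16, -4, -8, 20, 0; E[Mood|do(Focus=4)] = 4.8.
Conditioning on Focus=4 selects the 3 unit(s) with Study ∈ {-1, -2, 0}. Their Mood values: -4, -8, 0. Mean = -4.
Difference = 4.8 − (-4) = 8.8.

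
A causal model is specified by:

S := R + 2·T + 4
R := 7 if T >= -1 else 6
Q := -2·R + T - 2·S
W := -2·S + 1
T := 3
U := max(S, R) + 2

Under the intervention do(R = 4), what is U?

do(R=4) replaces the equation R := 7 if T >= -1 else 6 with the constant R = 4.
S = R + 2·T + 4  [with R=4, T=3]  = 14
U = max(S, R) + 2  [with S=14, R=4]  = 16

16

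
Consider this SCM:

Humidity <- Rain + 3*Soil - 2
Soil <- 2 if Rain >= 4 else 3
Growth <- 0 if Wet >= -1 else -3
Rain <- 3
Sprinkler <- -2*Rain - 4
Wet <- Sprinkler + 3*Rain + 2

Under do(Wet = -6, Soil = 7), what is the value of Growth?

-3

The joint intervention fixes Wet = -6, Soil = 7, removing each variable's own equation.
Growth = 0 if Wet >= -1 else -3  [with Wet=-6]  = -3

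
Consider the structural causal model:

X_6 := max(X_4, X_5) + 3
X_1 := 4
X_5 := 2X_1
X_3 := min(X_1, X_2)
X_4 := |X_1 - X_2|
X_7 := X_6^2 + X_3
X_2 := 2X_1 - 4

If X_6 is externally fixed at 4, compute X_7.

20

Intervening sets X_6 = 4 and removes its equation (X_6 := max(X_4, X_5) + 3).
X_2 = 2X_1 - 4  [with X_1=4]  = 4
X_3 = min(X_1, X_2)  [with X_1=4, X_2=4]  = 4
X_7 = X_6^2 + X_3  [with X_6=4, X_3=4]  = 20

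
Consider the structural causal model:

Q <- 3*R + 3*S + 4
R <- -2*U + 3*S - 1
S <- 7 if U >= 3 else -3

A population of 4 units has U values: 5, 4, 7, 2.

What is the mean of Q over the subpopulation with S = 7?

Conditioning on S=7 selects the 3 unit(s) with U ∈ {5, 4, 7}. Their Q values: 55, 61, 43. Mean = 53.

53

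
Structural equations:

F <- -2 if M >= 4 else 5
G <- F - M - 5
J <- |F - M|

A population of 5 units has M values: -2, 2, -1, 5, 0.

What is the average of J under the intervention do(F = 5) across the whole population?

The intervention sets F=5 in all 5 units regardless of M. Recomputing J per unit gives 7, 3, 6, 0, 5; average 4.2.

4.2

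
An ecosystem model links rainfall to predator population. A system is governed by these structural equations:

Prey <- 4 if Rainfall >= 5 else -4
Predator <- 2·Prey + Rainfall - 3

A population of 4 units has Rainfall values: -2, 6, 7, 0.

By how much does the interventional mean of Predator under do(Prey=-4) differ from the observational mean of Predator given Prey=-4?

Every unit gets Prey=-4 under the intervention. Predator values become -13, -5, -4, -11; E[Predator|do(Prey=-4)] = -8.25.
Conditioning on Prey=-4 selects the 2 unit(s) with Rainfall ∈ {-2, 0}. Their Predator values: -13, -11. Mean = -12.
Difference = -8.25 − (-12) = 3.75.

3.75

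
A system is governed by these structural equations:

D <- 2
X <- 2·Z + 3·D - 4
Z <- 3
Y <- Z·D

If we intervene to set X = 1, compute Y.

The intervention breaks the incoming arrows to X: X <- 2·Z + 3·D - 4 no longer applies, and X = 1.
Y is not downstream of the intervention, so its value is determined by the original equations.
Y = Z·D  [with Z=3, D=2]  = 6

6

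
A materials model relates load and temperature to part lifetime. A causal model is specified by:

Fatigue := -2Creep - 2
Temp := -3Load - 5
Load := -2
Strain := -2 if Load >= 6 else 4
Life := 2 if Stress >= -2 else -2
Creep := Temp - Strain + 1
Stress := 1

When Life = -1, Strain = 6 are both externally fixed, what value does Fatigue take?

6

Setting Life = -1, Strain = 6 by intervention discards those variables' equations.
Temp = -3Load - 5  [with Load=-2]  = 1
Creep = Temp - Strain + 1  [with Temp=1, Strain=6]  = -4
Fatigue = -2Creep - 2  [with Creep=-4]  = 6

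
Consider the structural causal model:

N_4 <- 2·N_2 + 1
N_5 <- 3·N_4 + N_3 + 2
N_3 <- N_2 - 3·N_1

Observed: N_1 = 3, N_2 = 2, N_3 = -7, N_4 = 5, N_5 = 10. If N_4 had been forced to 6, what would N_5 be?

Intervening sets N_4 = 6 and removes its equation (N_4 <- 2·N_2 + 1).
N_3 = N_2 - 3·N_1  [with N_2=2, N_1=3]  = -7
N_5 = 3·N_4 + N_3 + 2  [with N_4=6, N_3=-7]  = 13

13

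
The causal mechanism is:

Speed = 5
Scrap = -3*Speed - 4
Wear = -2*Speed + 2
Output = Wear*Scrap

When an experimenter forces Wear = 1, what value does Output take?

Under do(Wear=1), the mechanism Wear = -2*Speed + 2 is discarded; Wear is fixed at 1.
Scrap = -3*Speed - 4  [with Speed=5]  = -19
Output = Wear*Scrap  [with Wear=1, Scrap=-19]  = -19

-19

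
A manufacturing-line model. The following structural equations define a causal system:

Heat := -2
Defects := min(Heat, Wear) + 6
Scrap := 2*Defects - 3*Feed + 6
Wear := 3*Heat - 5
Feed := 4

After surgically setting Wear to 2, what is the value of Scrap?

do(Wear=2) replaces the equation Wear := 3*Heat - 5 with the constant Wear = 2.
Defects = min(Heat, Wear) + 6  [with Heat=-2, Wear=2]  = 4
Scrap = 2*Defects - 3*Feed + 6  [with Defects=4, Feed=4]  = 2

2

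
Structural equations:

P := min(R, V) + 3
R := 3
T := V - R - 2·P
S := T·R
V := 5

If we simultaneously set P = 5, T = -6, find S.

-18

Setting P = 5, T = -6 by intervention discards those variables' equations.
S = T·R  [with T=-6, R=3]  = -18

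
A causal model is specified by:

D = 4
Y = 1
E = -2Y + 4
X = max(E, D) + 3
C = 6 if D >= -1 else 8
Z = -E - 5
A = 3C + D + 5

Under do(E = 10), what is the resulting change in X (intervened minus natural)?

The intervention breaks the incoming arrows to E: E = -2Y + 4 no longer applies, and E = 10.
X = max(E, D) + 3  [with E=10, D=4]  = 13
Without intervention: E = -2Y + 4  [with Y=1]  = 2; X = max(E, D) + 3  [with E=2, D=4]  = 7.
Change = 13 − 7 = 6.

6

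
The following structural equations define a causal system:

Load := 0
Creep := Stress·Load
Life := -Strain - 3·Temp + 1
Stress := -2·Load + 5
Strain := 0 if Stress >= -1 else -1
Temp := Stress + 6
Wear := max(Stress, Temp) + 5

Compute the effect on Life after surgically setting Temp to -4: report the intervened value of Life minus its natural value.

45

The intervention breaks the incoming arrows to Temp: Temp := Stress + 6 no longer applies, and Temp = -4.
Stress = -2·Load + 5  [with Load=0]  = 5
Strain = 0 if Stress >= -1 else -1  [with Stress=5]  = 0
Life = -Strain - 3·Temp + 1  [with Strain=0, Temp=-4]  = 13
Without intervention: Stress = -2·Load + 5  [with Load=0]  = 5; Strain = 0 if Stress >= -1 else -1  [with Stress=5]  = 0; Temp = Stress + 6  [with Stress=5]  = 11; Life = -Strain - 3·Temp + 1  [with Strain=0, Temp=11]  = -32.
Change = 13 − (-32) = 45.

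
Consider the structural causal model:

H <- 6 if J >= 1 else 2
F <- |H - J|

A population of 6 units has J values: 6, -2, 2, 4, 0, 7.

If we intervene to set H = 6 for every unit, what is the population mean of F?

Every unit gets H=6 under the intervention. F values become 0, 8, 4, 2, 6, 1; E[F|do(H=6)] = 3.5.

3.5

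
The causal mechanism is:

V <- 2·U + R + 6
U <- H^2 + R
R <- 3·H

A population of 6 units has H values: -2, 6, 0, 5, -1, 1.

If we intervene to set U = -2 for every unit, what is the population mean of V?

6.5

Every unit gets U=-2 under the intervention. V values become -4, 20, 2, 17, -1, 5; E[V|do(U=-2)] = 6.5.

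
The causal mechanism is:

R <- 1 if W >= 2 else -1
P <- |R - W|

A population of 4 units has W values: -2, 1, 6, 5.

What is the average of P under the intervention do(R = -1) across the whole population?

do(R=-1) breaks R's dependence on W. With R=-1 fixed, P across the units is 1, 2, 7, 6, mean 4.

4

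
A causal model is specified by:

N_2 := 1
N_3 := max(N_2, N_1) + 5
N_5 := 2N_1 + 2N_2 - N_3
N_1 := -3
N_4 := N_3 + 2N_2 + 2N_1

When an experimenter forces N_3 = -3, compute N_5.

do(N_3=-3) replaces the equation N_3 := max(N_2, N_1) + 5 with the constant N_3 = -3.
N_5 = 2N_1 + 2N_2 - N_3  [with N_1=-3, N_2=1, N_3=-3]  = -1

-1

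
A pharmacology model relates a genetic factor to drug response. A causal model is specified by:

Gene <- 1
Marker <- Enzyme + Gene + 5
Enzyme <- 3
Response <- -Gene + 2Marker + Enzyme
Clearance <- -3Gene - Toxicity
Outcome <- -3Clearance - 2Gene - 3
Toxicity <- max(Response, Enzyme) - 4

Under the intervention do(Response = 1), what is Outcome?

The intervention breaks the incoming arrows to Response: Response <- -Gene + 2Marker + Enzyme no longer applies, and Response = 1.
Toxicity = max(Response, Enzyme) - 4  [with Response=1, Enzyme=3]  = -1
Clearance = -3Gene - Toxicity  [with Gene=1, Toxicity=-1]  = -2
Outcome = -3Clearance - 2Gene - 3  [with Clearance=-2, Gene=1]  = 1

1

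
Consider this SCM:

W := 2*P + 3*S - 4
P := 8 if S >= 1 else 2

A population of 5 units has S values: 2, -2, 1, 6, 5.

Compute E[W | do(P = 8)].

The intervention sets P=8 in all 5 units regardless of S. Recomputing W per unit gives 18, 6, 15, 30, 27; average 19.2.

19.2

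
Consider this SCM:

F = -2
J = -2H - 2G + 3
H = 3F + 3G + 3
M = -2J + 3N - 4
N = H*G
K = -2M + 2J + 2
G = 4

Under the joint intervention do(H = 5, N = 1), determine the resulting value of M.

29

Setting H = 5, N = 1 by intervention discards those variables' equations.
J = -2H - 2G + 3  [with H=5, G=4]  = -15
M = -2J + 3N - 4  [with J=-15, N=1]  = 29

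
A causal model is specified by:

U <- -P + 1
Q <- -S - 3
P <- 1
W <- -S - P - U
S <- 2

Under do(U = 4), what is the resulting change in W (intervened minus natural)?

Intervening sets U = 4 and removes its equation (U <- -P + 1).
W = -S - P - U  [with S=2, P=1, U=4]  = -7
Without intervention: U = -P + 1  [with P=1]  = 0; W = -S - P - U  [with S=2, P=1, U=0]  = -3.
Change = -7 − (-3) = -4.

-4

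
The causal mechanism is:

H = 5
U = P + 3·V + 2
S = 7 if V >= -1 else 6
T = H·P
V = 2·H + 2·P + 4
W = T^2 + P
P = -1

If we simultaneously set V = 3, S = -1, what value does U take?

Setting V = 3, S = -1 by intervention discards those variables' equations.
U = P + 3·V + 2  [with P=-1, V=3]  = 10

10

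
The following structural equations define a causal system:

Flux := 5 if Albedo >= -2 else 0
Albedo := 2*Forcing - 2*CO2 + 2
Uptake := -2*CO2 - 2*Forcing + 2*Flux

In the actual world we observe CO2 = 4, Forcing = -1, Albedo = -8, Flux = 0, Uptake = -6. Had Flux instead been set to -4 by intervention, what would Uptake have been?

-14

Intervening sets Flux = -4 and removes its equation (Flux := 5 if Albedo >= -2 else 0).
Uptake = -2*CO2 - 2*Forcing + 2*Flux  [with CO2=4, Forcing=-1, Flux=-4]  = -14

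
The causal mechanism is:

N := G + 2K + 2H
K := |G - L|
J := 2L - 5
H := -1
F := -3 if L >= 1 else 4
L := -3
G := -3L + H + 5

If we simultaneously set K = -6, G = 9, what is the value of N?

-5

The joint intervention fixes K = -6, G = 9, removing each variable's own equation.
N = G + 2K + 2H  [with G=9, K=-6, H=-1]  = -5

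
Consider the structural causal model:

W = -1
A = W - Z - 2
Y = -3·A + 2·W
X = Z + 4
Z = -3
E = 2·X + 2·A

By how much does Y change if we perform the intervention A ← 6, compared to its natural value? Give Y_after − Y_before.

The intervention breaks the incoming arrows to A: A = W - Z - 2 no longer applies, and A = 6.
Y = -3·A + 2·W  [with A=6, W=-1]  = -20
Without intervention: A = W - Z - 2  [with W=-1, Z=-3]  = 0; Y = -3·A + 2·W  [with A=0, W=-1]  = -2.
Change = -20 − (-2) = -18.

-18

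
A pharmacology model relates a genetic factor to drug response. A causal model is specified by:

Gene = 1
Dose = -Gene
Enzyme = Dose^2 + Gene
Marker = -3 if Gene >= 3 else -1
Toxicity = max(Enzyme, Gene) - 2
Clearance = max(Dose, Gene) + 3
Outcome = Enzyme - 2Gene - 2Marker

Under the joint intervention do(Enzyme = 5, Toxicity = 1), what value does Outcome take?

5

Under do(Enzyme = 5, Toxicity = 1), each intervened variable's structural equation is replaced by its fixed value.
Marker = -3 if Gene >= 3 else -1  [with Gene=1]  = -1
Outcome = Enzyme - 2Gene - 2Marker  [with Enzyme=5, Gene=1, Marker=-1]  = 5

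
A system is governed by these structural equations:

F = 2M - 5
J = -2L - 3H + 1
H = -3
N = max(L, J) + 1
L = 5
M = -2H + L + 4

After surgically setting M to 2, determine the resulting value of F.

-1

The intervention breaks the incoming arrows to M: M = -2H + L + 4 no longer applies, and M = 2.
F = 2M - 5  [with M=2]  = -1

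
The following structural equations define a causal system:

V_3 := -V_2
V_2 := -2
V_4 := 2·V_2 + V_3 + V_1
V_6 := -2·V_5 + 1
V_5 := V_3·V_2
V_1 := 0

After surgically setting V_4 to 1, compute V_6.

Under do(V_4=1), the mechanism V_4 := 2·V_2 + V_3 + V_1 is discarded; V_4 is fixed at 1.
Since V_6 is not a descendant of the intervened variable, it is unaffected.
V_3 = -V_2  [with V_2=-2]  = 2
V_5 = V_3·V_2  [with V_3=2, V_2=-2]  = -4
V_6 = -2·V_5 + 1  [with V_5=-4]  = 9

9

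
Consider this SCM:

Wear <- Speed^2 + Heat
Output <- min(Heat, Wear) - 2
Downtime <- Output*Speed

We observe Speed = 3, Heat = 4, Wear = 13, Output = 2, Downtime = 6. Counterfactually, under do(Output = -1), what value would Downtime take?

-3

Intervening sets Output = -1 and removes its equation (Output <- min(Heat, Wear) - 2).
Downtime = Output*Speed  [with Output=-1, Speed=3]  = -3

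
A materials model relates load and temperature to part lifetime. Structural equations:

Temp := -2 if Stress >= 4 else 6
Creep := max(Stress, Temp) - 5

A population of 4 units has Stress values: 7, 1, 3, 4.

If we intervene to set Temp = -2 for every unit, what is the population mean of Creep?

do(Temp=-2) breaks Temp's dependence on Stress. With Temp=-2 fixed, Creep across the units is 2, -4, -2, -1, mean -1.25.

-1.25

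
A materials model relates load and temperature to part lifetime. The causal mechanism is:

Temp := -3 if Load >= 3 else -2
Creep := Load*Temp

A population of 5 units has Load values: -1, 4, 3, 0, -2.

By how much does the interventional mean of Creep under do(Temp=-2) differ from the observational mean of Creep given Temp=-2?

-3.6

do(Temp=-2) breaks Temp's dependence on Load. With Temp=-2 fixed, Creep across the units is 2, -8, -6, 0, 4, mean -1.6.
Observing Temp=-2 restricts to units where Temp's equation naturally yields -2: Load ∈ {-1, 0, -2}. In that subpopulation Creep = 2, 0, 4, mean 2.
Difference = -1.6 − 2 = -3.6.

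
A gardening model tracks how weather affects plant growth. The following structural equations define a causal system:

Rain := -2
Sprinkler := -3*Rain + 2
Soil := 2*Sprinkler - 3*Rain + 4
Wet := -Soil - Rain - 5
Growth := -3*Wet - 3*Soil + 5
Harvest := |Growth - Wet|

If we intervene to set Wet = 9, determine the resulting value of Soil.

Under do(Wet=9), the mechanism Wet := -Soil - Rain - 5 is discarded; Wet is fixed at 9.
Since Soil is not a descendant of the intervened variable, it is unaffected.
Sprinkler = -3*Rain + 2  [with Rain=-2]  = 8
Soil = 2*Sprinkler - 3*Rain + 4  [with Sprinkler=8, Rain=-2]  = 26

26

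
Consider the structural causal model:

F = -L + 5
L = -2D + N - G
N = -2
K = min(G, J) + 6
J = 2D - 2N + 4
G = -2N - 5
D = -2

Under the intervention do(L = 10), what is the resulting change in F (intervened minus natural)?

-7

Under do(L=10), the mechanism L = -2D + N - G is discarded; L is fixed at 10.
F = -L + 5  [with L=10]  = -5
Without intervention: G = -2N - 5  [with N=-2]  = -1; L = -2D + N - G  [with D=-2, N=-2, G=-1]  = 3; F = -L + 5  [with L=3]  = 2.
Change = -5 − 2 = -7.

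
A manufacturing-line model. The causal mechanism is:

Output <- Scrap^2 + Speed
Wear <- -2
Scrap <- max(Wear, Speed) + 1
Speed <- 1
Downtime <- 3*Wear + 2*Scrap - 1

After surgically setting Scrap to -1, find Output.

The intervention breaks the incoming arrows to Scrap: Scrap <- max(Wear, Speed) + 1 no longer applies, and Scrap = -1.
Output = Scrap^2 + Speed  [with Scrap=-1, Speed=1]  = 2

2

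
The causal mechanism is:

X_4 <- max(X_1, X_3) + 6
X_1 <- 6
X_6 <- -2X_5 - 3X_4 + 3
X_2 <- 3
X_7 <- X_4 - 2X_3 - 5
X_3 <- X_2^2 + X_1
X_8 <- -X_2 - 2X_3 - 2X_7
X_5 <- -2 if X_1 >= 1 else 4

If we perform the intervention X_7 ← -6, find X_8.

do(X_7=-6) replaces the equation X_7 <- X_4 - 2X_3 - 5 with the constant X_7 = -6.
X_3 = X_2^2 + X_1  [with X_2=3, X_1=6]  = 15
X_8 = -X_2 - 2X_3 - 2X_7  [with X_2=3, X_3=15, X_7=-6]  = -21

-21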